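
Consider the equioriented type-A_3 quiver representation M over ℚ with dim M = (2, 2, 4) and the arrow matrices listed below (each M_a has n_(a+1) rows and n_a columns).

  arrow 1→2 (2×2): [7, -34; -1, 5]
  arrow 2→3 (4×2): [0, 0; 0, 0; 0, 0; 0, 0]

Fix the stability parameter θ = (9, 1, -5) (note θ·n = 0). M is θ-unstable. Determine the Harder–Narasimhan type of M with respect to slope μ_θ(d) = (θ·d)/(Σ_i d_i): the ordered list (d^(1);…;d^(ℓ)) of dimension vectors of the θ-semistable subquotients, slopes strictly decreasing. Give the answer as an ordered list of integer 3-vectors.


Via rank(M_{q-1}∘⋯∘M_p): M ≅ I[1,2]^2, I[3,3]^4.
μ_θ-semistable layers: μ^(1)=5; μ^(2)=-5

((2, 2, 0); (0, 0, 4))


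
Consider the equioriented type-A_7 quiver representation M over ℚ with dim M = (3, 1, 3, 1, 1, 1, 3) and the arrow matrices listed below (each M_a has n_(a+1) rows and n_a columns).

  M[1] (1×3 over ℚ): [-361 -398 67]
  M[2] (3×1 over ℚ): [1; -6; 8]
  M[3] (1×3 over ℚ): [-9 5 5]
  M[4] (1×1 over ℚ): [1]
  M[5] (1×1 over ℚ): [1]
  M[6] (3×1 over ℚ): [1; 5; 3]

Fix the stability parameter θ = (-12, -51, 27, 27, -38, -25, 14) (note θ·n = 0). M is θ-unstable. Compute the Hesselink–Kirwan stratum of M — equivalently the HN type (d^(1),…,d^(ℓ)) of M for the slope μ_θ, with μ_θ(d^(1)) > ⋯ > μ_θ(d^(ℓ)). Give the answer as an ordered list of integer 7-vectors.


Barcode: M ≅ I[1,1]^2, I[1,7], I[3,3]^2, I[7,7]^2. HN layers by μ_θ (5 steps, strictly decreasing):
  μ^(1)=27; μ^(2)=14; μ^(3)=-9/4; μ^(4)=-12; μ^(5)=-63/2

((0, 0, 2, 0, 0, 0, 0); (0, 0, 0, 0, 0, 0, 3); (0, 0, 1, 1, 1, 1, 0); (2, 0, 0, 0, 0, 0, 0); (1, 1, 0, 0, 0, 0, 0))


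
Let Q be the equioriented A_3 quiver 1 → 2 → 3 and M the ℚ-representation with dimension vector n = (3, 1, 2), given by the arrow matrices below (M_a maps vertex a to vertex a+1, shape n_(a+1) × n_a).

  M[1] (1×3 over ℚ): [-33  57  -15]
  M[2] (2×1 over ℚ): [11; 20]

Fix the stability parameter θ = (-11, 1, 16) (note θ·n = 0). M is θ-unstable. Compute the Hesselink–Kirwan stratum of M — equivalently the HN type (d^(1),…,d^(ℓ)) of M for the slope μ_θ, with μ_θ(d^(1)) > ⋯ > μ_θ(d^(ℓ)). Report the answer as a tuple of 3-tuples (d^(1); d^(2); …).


Barcode: M ≅ I[1,1]^2, I[1,3], I[3,3]. HN layers by μ_θ (3 steps, strictly decreasing):
  μ^(1)=16; μ^(2)=1; μ^(3)=-11

((0, 0, 2); (0, 1, 0); (3, 0, 0))


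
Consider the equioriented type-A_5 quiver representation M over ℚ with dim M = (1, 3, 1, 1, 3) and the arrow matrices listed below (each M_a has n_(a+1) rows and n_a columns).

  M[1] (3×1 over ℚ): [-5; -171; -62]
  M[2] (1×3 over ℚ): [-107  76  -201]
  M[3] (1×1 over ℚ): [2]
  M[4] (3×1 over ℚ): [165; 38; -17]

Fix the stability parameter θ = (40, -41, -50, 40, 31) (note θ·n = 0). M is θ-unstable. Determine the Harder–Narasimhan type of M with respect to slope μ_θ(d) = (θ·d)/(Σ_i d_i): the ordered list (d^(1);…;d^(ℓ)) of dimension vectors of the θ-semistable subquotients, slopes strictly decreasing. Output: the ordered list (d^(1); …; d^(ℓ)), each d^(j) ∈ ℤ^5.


Barcode: M ≅ I[1,5], I[2,2]^2, I[5,5]^2. HN layers by μ_θ (4 steps, strictly decreasing):
  μ^(1)=71/2; μ^(2)=31; μ^(3)=-17; μ^(4)=-41

((0, 0, 0, 1, 1); (0, 0, 0, 0, 2); (1, 1, 1, 0, 0); (0, 2, 0, 0, 0))


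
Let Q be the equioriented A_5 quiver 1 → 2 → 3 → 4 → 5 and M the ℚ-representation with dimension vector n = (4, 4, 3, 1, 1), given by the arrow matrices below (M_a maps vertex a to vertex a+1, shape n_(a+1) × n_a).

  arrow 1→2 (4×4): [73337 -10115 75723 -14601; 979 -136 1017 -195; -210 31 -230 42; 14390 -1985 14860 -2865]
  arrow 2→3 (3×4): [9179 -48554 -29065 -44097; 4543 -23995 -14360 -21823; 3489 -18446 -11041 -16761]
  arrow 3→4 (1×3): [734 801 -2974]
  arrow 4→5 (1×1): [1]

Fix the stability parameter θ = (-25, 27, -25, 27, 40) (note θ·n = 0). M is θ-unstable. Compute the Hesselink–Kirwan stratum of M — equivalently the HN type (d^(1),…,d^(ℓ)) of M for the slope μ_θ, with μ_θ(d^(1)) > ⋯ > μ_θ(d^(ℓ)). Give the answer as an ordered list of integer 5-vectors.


Via rank(M_{q-1}∘⋯∘M_p): M ≅ I[1,1], I[1,3]^2, I[1,5], I[2,2].
μ_θ-semistable layers: μ^(1)=40; μ^(2)=27; μ^(3)=1; μ^(4)=-25

((0, 0, 0, 0, 1); (0, 1, 0, 1, 0); (0, 3, 3, 0, 0); (4, 0, 0, 0, 0))


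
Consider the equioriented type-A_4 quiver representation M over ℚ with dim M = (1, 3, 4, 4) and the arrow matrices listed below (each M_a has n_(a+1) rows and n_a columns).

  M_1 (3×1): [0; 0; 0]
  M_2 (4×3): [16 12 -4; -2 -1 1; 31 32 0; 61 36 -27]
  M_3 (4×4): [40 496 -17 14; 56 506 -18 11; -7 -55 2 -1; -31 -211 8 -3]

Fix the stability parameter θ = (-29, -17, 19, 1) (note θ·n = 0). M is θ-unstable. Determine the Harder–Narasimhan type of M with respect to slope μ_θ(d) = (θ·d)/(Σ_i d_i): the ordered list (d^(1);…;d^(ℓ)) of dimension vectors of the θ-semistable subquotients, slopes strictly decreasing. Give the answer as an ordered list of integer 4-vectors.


Barcode: M ≅ I[1,1], I[2,4]^3, I[3,3], I[4,4]. HN layers by μ_θ (5 steps, strictly decreasing):
  μ^(1)=19; μ^(2)=10; μ^(3)=1; μ^(4)=-17; μ^(5)=-29

((0, 0, 1, 0); (0, 0, 3, 3); (0, 0, 0, 1); (0, 3, 0, 0); (1, 0, 0, 0))


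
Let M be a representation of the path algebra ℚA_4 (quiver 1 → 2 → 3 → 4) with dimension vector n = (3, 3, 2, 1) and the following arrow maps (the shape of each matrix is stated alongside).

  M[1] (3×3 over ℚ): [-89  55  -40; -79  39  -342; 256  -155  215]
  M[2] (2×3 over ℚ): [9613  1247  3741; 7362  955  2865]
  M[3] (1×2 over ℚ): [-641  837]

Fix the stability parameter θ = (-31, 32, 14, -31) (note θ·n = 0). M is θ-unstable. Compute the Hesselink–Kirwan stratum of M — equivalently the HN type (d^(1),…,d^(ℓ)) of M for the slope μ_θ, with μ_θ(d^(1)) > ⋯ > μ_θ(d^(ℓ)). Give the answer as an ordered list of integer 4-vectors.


Barcode: M ≅ I[1,1], I[1,3], I[1,4], I[2,2]. HN layers by μ_θ (4 steps, strictly decreasing):
  μ^(1)=32; μ^(2)=23; μ^(3)=5; μ^(4)=-31

((0, 1, 0, 0); (0, 1, 1, 0); (0, 1, 1, 1); (3, 0, 0, 0))


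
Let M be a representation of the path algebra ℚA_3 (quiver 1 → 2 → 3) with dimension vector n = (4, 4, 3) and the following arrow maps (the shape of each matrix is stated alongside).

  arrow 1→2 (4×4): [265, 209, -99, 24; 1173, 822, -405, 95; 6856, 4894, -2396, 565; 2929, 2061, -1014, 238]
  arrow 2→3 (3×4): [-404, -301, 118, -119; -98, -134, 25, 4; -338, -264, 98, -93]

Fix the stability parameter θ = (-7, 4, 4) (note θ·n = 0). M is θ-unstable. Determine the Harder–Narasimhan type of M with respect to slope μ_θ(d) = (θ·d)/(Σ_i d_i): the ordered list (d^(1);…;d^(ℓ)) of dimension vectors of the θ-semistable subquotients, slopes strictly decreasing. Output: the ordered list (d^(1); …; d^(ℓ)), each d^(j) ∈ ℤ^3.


Via rank(M_{q-1}∘⋯∘M_p): M ≅ I[1,2], I[1,3]^3.
μ_θ-semistable layers: μ^(1)=4; μ^(2)=-7

((0, 4, 3); (4, 0, 0))


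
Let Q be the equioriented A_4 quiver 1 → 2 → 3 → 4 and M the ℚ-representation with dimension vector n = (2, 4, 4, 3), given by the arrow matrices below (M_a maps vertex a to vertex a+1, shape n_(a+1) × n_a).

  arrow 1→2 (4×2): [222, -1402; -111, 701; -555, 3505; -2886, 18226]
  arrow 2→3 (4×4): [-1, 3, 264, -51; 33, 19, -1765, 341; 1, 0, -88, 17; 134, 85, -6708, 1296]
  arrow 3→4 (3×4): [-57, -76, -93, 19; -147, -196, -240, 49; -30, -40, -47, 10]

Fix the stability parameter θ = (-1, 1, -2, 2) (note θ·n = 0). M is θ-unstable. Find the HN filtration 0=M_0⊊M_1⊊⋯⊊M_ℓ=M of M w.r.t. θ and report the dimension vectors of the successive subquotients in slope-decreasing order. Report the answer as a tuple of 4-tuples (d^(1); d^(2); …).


Via rank(M_{q-1}∘⋯∘M_p): M ≅ I[1,1], I[1,3], I[2,2], I[2,3], I[2,4], I[3,4], I[4,4].
μ_θ-semistable layers: μ^(1)=2; μ^(2)=1; μ^(3)=-1/2; μ^(4)=-1; μ^(5)=-2

((0, 0, 0, 3); (0, 1, 0, 0); (0, 3, 3, 0); (2, 0, 0, 0); (0, 0, 1, 0))


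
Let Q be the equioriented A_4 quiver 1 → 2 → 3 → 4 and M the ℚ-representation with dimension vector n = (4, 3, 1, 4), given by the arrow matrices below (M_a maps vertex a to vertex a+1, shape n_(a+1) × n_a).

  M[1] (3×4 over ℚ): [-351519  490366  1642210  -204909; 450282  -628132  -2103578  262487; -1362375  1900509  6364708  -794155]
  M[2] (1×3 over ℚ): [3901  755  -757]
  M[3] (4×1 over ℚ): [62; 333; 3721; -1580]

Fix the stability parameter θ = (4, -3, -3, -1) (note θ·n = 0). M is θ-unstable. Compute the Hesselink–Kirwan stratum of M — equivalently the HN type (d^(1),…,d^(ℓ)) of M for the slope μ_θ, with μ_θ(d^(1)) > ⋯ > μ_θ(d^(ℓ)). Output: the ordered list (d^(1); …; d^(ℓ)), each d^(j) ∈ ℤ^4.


Interval decomposition of M: I[1,1], I[1,2]^2, I[1,4], I[4,4]^3.
HN type (ℓ=4): μ^(1)=4; μ^(2)=1/2; μ^(3)=-3/4; μ^(4)=-1

((1, 0, 0, 0); (2, 2, 0, 0); (1, 1, 1, 1); (0, 0, 0, 3))


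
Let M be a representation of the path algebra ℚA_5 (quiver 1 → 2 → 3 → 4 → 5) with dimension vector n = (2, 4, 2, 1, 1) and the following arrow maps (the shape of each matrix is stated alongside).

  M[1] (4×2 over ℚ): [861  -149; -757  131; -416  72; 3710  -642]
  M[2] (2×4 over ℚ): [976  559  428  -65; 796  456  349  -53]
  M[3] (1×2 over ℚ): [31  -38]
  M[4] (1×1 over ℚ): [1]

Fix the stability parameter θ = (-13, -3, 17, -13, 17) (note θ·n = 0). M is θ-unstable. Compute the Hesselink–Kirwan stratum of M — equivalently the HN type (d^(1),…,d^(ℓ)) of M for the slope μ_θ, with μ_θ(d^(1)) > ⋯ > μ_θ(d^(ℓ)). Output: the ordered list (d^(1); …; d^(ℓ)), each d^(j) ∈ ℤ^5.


Via rank(M_{q-1}∘⋯∘M_p): M ≅ I[1,2], I[1,5], I[2,2], I[2,3].
μ_θ-semistable layers: μ^(1)=17; μ^(2)=2; μ^(3)=-3; μ^(4)=-13

((0, 0, 1, 0, 1); (0, 0, 1, 1, 0); (0, 4, 0, 0, 0); (2, 0, 0, 0, 0))


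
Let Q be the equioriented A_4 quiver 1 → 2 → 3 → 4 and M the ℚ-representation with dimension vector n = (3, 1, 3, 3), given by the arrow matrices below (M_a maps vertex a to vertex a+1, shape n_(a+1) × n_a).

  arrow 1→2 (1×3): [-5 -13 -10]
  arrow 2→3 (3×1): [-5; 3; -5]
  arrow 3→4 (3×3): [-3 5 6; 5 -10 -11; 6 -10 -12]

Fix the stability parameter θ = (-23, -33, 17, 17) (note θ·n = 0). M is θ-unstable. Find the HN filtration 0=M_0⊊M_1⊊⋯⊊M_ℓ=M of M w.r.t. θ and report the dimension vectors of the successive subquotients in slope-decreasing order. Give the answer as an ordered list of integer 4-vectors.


Via rank(M_{q-1}∘⋯∘M_p): M ≅ I[1,1]^2, I[1,3], I[3,4]^2, I[4,4].
μ_θ-semistable layers: μ^(1)=17; μ^(2)=-23; μ^(3)=-28

((0, 0, 3, 3); (2, 0, 0, 0); (1, 1, 0, 0))


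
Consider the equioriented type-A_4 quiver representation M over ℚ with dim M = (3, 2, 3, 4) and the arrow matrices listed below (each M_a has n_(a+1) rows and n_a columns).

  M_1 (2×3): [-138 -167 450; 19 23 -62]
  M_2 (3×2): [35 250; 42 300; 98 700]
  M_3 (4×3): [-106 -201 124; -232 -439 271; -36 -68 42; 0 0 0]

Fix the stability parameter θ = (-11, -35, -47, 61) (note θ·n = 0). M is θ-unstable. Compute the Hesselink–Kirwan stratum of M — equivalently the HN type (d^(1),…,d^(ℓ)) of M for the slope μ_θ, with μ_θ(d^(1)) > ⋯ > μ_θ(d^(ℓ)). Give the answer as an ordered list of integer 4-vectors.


Via rank(M_{q-1}∘⋯∘M_p): M ≅ I[1,1], I[1,2], I[1,3], I[3,4]^2, I[4,4]^2.
μ_θ-semistable layers: μ^(1)=61; μ^(2)=-11; μ^(3)=-23; μ^(4)=-31; μ^(5)=-47

((0, 0, 0, 4); (1, 0, 0, 0); (1, 1, 0, 0); (1, 1, 1, 0); (0, 0, 2, 0))


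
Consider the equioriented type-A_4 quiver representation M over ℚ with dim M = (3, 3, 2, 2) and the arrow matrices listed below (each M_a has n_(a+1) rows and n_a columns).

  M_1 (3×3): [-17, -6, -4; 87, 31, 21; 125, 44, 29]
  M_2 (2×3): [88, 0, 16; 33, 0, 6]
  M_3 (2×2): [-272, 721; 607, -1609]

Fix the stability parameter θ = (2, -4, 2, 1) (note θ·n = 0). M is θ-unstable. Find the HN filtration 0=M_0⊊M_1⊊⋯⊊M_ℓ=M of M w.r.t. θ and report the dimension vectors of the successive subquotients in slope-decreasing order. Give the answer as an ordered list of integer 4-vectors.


Interval decomposition of M: I[1,2]^2, I[1,4], I[3,4].
HN type (ℓ=2): μ^(1)=3/2; μ^(2)=-1

((0, 0, 2, 2); (3, 3, 0, 0))


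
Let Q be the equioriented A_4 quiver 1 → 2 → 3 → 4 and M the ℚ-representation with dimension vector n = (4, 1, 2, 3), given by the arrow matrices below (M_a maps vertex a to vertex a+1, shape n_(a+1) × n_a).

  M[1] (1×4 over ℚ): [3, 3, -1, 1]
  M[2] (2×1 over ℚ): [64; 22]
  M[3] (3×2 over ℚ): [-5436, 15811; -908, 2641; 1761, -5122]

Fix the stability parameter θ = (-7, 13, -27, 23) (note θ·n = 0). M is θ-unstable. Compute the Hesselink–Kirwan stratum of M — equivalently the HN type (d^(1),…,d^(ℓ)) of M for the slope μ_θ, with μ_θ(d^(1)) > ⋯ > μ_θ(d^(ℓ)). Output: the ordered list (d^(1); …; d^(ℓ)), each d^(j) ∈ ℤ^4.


Barcode: M ≅ I[1,1]^3, I[1,4], I[3,4], I[4,4]. HN layers by μ_θ (3 steps, strictly decreasing):
  μ^(1)=23; μ^(2)=-7; μ^(3)=-27

((0, 0, 0, 3); (4, 1, 1, 0); (0, 0, 1, 0))


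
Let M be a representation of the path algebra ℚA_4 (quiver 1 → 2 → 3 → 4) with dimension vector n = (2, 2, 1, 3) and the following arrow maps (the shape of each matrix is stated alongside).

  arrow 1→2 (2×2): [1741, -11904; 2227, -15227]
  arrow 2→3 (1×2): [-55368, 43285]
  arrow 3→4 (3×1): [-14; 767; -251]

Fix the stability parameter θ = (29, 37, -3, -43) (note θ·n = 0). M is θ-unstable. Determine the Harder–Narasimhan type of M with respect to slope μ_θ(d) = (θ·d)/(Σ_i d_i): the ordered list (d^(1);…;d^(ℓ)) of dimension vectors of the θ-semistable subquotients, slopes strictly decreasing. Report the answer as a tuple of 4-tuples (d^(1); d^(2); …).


Via rank(M_{q-1}∘⋯∘M_p): M ≅ I[1,2], I[1,4], I[4,4]^2.
μ_θ-semistable layers: μ^(1)=37; μ^(2)=29; μ^(3)=5; μ^(4)=-43

((0, 1, 0, 0); (1, 0, 0, 0); (1, 1, 1, 1); (0, 0, 0, 2))


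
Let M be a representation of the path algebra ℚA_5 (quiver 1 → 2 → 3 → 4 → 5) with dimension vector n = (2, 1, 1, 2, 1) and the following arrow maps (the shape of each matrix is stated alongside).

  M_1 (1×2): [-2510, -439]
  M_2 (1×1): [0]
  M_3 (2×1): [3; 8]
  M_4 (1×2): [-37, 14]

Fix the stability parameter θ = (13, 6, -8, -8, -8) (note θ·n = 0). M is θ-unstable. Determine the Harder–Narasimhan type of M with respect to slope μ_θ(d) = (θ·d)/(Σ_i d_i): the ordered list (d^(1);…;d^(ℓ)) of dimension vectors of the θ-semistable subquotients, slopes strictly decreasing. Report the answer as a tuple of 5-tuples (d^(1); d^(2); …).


Barcode: M ≅ I[1,1], I[1,2], I[3,5], I[4,4]. HN layers by μ_θ (3 steps, strictly decreasing):
  μ^(1)=13; μ^(2)=19/2; μ^(3)=-8

((1, 0, 0, 0, 0); (1, 1, 0, 0, 0); (0, 0, 1, 2, 1))


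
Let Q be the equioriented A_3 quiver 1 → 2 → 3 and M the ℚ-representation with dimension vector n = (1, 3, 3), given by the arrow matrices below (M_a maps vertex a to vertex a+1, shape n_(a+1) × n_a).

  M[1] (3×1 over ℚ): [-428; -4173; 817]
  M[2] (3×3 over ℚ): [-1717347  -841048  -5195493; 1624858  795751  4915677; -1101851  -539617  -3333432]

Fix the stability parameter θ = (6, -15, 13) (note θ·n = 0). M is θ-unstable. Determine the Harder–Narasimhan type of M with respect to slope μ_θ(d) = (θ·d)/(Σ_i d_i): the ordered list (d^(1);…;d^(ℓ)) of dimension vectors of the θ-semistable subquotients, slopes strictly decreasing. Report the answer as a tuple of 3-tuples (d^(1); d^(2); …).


Barcode: M ≅ I[1,3], I[2,3]^2. HN layers by μ_θ (3 steps, strictly decreasing):
  μ^(1)=13; μ^(2)=-9/2; μ^(3)=-15

((0, 0, 3); (1, 1, 0); (0, 2, 0))


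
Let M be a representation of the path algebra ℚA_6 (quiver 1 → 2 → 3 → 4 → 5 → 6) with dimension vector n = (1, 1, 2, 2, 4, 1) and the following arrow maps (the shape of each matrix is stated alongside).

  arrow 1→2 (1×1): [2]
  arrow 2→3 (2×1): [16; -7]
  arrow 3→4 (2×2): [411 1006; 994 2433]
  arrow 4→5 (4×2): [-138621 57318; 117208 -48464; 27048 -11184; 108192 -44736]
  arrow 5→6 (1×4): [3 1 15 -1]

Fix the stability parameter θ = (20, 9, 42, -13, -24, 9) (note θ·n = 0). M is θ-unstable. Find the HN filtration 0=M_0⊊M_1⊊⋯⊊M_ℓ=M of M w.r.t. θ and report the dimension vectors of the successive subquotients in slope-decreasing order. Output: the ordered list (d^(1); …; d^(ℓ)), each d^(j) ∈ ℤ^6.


Barcode: M ≅ I[1,4], I[3,6], I[5,5]^3. HN layers by μ_θ (4 steps, strictly decreasing):
  μ^(1)=29/2; μ^(2)=9; μ^(3)=5/3; μ^(4)=-24

((1, 1, 1, 1, 0, 0); (0, 0, 0, 0, 0, 1); (0, 0, 1, 1, 1, 0); (0, 0, 0, 0, 3, 0))


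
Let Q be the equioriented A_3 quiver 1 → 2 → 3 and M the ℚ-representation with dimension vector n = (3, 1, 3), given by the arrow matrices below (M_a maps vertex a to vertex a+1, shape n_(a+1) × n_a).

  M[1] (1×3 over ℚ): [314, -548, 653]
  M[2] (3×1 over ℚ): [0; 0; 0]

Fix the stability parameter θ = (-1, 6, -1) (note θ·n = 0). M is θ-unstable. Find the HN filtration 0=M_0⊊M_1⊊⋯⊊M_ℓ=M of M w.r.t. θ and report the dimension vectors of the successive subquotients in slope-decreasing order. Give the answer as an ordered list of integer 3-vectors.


Via rank(M_{q-1}∘⋯∘M_p): M ≅ I[1,1]^2, I[1,2], I[3,3]^3.
μ_θ-semistable layers: μ^(1)=6; μ^(2)=-1

((0, 1, 0); (3, 0, 3))


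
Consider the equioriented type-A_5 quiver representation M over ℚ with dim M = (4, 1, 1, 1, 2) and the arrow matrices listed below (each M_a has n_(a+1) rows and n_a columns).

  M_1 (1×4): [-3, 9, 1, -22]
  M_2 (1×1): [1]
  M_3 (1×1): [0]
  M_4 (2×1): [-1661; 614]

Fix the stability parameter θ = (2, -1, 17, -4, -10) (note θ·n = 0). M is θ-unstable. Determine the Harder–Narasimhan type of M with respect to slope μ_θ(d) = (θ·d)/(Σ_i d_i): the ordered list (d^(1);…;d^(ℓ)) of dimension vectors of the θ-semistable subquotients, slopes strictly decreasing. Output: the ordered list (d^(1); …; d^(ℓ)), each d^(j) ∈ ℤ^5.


Via rank(M_{q-1}∘⋯∘M_p): M ≅ I[1,1]^3, I[1,3], I[4,5], I[5,5].
μ_θ-semistable layers: μ^(1)=17; μ^(2)=2; μ^(3)=1/2; μ^(4)=-7; μ^(5)=-10

((0, 0, 1, 0, 0); (3, 0, 0, 0, 0); (1, 1, 0, 0, 0); (0, 0, 0, 1, 1); (0, 0, 0, 0, 1))


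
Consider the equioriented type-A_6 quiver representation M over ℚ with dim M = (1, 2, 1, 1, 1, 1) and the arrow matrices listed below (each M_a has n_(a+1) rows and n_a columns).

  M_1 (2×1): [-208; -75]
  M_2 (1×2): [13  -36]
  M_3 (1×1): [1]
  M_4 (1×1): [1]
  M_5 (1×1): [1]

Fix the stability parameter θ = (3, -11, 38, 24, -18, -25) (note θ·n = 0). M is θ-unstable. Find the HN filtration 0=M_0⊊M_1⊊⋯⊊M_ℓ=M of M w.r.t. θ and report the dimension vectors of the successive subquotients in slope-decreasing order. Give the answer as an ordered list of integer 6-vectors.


Via rank(M_{q-1}∘⋯∘M_p): M ≅ I[1,6], I[2,2].
μ_θ-semistable layers: μ^(1)=19/4; μ^(2)=-4; μ^(3)=-11

((0, 0, 1, 1, 1, 1); (1, 1, 0, 0, 0, 0); (0, 1, 0, 0, 0, 0))


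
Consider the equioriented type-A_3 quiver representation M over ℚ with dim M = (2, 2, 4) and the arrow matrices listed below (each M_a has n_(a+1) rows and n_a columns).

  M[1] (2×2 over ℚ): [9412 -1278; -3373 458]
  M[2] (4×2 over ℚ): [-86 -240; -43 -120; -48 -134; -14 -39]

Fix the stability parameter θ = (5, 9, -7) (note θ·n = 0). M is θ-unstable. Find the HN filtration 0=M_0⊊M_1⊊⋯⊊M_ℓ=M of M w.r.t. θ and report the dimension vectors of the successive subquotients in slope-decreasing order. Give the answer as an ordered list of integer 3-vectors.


Barcode: M ≅ I[1,3]^2, I[3,3]^2. HN layers by μ_θ (2 steps, strictly decreasing):
  μ^(1)=7/3; μ^(2)=-7

((2, 2, 2); (0, 0, 2))


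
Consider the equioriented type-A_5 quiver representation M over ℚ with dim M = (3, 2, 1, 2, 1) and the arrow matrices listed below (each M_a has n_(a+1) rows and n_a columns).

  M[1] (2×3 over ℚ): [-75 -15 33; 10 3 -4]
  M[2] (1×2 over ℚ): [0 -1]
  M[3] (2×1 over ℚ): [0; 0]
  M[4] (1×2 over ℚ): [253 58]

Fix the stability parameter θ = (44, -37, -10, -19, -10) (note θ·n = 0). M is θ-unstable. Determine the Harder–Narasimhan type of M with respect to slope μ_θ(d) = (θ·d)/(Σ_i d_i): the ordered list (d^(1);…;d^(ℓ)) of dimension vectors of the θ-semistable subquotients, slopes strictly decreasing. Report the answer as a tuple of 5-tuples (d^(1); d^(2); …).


Barcode: M ≅ I[1,1], I[1,2], I[1,3], I[4,4], I[4,5]. HN layers by μ_θ (5 steps, strictly decreasing):
  μ^(1)=44; μ^(2)=7/2; μ^(3)=-1; μ^(4)=-10; μ^(5)=-19

((1, 0, 0, 0, 0); (1, 1, 0, 0, 0); (1, 1, 1, 0, 0); (0, 0, 0, 0, 1); (0, 0, 0, 2, 0))


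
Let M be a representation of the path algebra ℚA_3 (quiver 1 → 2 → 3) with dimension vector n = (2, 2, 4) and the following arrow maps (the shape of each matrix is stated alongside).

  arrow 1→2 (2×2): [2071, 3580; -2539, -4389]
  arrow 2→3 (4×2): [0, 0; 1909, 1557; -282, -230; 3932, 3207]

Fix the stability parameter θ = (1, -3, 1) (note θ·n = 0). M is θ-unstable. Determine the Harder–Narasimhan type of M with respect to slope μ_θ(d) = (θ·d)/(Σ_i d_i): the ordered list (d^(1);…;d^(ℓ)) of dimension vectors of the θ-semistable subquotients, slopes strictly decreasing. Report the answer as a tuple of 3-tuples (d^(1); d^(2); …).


Interval decomposition of M: I[1,3]^2, I[3,3]^2.
HN type (ℓ=2): μ^(1)=1; μ^(2)=-1

((0, 0, 4); (2, 2, 0))


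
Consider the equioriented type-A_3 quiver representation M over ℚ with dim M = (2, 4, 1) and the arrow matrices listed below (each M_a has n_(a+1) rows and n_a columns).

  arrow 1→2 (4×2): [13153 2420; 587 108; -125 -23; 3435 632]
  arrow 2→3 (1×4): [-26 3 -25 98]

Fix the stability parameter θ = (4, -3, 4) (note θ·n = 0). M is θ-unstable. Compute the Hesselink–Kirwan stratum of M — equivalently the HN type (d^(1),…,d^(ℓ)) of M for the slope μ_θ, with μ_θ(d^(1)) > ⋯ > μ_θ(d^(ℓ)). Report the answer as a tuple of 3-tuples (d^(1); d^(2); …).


Interval decomposition of M: I[1,2], I[1,3], I[2,2]^2.
HN type (ℓ=3): μ^(1)=4; μ^(2)=1/2; μ^(3)=-3

((0, 0, 1); (2, 2, 0); (0, 2, 0))


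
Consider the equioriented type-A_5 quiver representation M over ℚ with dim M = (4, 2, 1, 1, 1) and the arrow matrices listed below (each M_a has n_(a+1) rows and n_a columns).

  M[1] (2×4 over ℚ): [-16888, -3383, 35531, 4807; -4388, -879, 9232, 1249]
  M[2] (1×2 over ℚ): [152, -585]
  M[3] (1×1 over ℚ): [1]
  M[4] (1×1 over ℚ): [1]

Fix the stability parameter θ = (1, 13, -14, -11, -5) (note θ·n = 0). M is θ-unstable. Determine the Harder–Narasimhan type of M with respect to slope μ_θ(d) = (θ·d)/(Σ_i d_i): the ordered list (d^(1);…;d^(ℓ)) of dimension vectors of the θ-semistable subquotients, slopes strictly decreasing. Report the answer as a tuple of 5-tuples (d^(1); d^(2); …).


Barcode: M ≅ I[1,1]^2, I[1,2], I[1,5]. HN layers by μ_θ (3 steps, strictly decreasing):
  μ^(1)=13; μ^(2)=1; μ^(3)=-16/5

((0, 1, 0, 0, 0); (3, 0, 0, 0, 0); (1, 1, 1, 1, 1))


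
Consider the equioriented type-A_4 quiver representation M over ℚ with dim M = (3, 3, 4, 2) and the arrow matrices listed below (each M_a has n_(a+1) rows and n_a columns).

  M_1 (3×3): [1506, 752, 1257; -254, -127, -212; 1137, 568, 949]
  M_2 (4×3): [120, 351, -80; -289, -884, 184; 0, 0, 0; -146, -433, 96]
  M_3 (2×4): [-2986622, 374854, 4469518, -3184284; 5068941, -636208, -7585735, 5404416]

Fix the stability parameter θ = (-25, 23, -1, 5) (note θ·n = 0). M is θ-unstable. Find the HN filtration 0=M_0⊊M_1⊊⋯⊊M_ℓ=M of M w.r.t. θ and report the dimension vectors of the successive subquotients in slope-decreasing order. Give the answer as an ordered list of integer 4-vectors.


Via rank(M_{q-1}∘⋯∘M_p): M ≅ I[1,2], I[1,4]^2, I[3,3]^2.
μ_θ-semistable layers: μ^(1)=23; μ^(2)=9; μ^(3)=-1; μ^(4)=-25

((0, 1, 0, 0); (0, 2, 2, 2); (0, 0, 2, 0); (3, 0, 0, 0))


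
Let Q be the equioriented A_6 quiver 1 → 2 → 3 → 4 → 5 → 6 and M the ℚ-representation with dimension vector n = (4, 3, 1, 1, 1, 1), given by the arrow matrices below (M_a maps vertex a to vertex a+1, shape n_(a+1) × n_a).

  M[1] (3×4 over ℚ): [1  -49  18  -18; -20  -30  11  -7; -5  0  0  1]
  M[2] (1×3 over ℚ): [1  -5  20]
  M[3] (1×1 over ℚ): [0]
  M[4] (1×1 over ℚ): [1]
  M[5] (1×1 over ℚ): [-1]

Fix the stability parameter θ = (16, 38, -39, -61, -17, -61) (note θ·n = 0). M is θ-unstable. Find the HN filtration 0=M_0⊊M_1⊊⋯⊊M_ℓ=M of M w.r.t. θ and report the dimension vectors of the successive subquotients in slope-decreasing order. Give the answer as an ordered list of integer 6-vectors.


Barcode: M ≅ I[1,1], I[1,2]^2, I[1,3], I[4,6]. HN layers by μ_θ (5 steps, strictly decreasing):
  μ^(1)=38; μ^(2)=16; μ^(3)=5; μ^(4)=-39; μ^(5)=-61

((0, 2, 0, 0, 0, 0); (3, 0, 0, 0, 0, 0); (1, 1, 1, 0, 0, 0); (0, 0, 0, 0, 1, 1); (0, 0, 0, 1, 0, 0))


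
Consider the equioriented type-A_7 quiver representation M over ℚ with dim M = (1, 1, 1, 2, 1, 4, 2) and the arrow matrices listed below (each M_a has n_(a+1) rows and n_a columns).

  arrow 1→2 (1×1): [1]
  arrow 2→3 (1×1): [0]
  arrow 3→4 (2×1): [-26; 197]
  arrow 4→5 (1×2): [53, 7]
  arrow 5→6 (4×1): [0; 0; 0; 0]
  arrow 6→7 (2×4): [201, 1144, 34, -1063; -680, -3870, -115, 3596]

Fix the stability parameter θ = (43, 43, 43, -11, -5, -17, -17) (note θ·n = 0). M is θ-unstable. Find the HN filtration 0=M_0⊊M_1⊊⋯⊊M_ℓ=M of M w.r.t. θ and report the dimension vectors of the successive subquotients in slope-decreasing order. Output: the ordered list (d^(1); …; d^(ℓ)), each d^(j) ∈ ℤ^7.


Via rank(M_{q-1}∘⋯∘M_p): M ≅ I[1,2], I[3,5], I[4,4], I[6,6]^2, I[6,7]^2.
μ_θ-semistable layers: μ^(1)=43; μ^(2)=9; μ^(3)=-11; μ^(4)=-17

((1, 1, 0, 0, 0, 0, 0); (0, 0, 1, 1, 1, 0, 0); (0, 0, 0, 1, 0, 0, 0); (0, 0, 0, 0, 0, 4, 2))


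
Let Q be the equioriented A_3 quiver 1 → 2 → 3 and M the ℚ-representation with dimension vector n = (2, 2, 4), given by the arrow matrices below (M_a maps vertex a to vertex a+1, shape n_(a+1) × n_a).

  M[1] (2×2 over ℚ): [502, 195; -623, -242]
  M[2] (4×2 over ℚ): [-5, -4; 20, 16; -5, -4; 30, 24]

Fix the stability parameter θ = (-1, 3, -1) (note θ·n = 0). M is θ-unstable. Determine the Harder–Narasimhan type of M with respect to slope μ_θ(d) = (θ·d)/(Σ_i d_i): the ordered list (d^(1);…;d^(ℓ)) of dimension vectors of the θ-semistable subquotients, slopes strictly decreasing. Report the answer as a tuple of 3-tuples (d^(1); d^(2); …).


Barcode: M ≅ I[1,2], I[1,3], I[3,3]^3. HN layers by μ_θ (3 steps, strictly decreasing):
  μ^(1)=3; μ^(2)=1; μ^(3)=-1

((0, 1, 0); (0, 1, 1); (2, 0, 3))


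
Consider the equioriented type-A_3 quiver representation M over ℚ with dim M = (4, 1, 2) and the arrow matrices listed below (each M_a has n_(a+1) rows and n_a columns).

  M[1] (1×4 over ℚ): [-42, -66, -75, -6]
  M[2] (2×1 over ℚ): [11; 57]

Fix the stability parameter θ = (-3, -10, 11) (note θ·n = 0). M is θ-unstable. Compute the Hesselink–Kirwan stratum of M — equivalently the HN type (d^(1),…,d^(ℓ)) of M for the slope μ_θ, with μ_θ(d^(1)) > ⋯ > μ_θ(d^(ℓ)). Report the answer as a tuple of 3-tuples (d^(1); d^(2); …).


Interval decomposition of M: I[1,1]^3, I[1,3], I[3,3].
HN type (ℓ=3): μ^(1)=11; μ^(2)=-3; μ^(3)=-13/2

((0, 0, 2); (3, 0, 0); (1, 1, 0))


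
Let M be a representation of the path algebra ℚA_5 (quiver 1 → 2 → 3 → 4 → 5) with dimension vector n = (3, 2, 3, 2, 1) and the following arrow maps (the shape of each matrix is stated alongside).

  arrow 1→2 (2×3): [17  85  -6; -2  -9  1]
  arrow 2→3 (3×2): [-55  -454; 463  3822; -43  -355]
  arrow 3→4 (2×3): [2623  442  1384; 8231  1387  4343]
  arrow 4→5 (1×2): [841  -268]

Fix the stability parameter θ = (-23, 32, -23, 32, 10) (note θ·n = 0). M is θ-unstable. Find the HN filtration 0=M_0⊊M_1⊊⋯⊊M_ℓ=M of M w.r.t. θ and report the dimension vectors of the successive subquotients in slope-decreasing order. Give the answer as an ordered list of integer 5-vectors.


Barcode: M ≅ I[1,1], I[1,4], I[1,5], I[3,3]. HN layers by μ_θ (4 steps, strictly decreasing):
  μ^(1)=32; μ^(2)=21; μ^(3)=9/2; μ^(4)=-23

((0, 0, 0, 1, 0); (0, 0, 0, 1, 1); (0, 2, 2, 0, 0); (3, 0, 1, 0, 0))


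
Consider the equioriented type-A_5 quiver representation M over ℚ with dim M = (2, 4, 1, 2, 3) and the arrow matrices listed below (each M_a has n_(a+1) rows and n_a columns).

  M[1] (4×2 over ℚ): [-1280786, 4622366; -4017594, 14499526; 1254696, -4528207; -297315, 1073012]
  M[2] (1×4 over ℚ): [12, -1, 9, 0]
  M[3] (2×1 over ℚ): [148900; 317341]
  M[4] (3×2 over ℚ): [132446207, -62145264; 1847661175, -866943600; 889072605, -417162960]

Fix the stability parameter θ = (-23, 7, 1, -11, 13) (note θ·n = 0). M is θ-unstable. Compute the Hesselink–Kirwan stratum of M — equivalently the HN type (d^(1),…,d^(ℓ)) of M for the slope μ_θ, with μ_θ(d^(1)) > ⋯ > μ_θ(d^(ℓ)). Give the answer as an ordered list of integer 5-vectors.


Barcode: M ≅ I[1,2], I[1,5], I[2,2]^2, I[4,4], I[5,5]^2. HN layers by μ_θ (5 steps, strictly decreasing):
  μ^(1)=13; μ^(2)=7; μ^(3)=-1; μ^(4)=-11; μ^(5)=-23

((0, 0, 0, 0, 3); (0, 3, 0, 0, 0); (0, 1, 1, 1, 0); (0, 0, 0, 1, 0); (2, 0, 0, 0, 0))


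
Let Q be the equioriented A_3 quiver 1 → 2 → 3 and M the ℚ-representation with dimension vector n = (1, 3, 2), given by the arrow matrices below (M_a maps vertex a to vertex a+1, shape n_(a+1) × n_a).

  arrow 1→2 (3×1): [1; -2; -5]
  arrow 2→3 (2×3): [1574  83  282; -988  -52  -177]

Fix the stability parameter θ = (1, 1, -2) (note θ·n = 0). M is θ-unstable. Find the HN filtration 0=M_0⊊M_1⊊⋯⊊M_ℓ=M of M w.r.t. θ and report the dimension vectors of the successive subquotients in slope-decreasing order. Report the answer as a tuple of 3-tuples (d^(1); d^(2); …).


Via rank(M_{q-1}∘⋯∘M_p): M ≅ I[1,3], I[2,2], I[2,3].
μ_θ-semistable layers: μ^(1)=1; μ^(2)=0; μ^(3)=-1/2

((0, 1, 0); (1, 1, 1); (0, 1, 1))


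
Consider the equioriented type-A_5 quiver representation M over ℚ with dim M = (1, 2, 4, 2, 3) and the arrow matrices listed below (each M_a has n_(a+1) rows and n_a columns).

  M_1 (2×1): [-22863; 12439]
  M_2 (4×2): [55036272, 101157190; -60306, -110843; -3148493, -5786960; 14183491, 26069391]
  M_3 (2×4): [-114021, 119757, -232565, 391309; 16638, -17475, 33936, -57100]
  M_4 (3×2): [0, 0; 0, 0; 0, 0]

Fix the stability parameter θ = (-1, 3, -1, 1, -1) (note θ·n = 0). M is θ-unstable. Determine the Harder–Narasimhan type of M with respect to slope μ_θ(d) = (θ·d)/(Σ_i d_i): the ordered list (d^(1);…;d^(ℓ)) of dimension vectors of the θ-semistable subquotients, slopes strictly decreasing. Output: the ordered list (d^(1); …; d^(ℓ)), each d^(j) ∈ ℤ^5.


Interval decomposition of M: I[1,4], I[2,4], I[3,3]^2, I[5,5]^3.
HN type (ℓ=2): μ^(1)=1; μ^(2)=-1

((0, 2, 2, 2, 0); (1, 0, 2, 0, 3))


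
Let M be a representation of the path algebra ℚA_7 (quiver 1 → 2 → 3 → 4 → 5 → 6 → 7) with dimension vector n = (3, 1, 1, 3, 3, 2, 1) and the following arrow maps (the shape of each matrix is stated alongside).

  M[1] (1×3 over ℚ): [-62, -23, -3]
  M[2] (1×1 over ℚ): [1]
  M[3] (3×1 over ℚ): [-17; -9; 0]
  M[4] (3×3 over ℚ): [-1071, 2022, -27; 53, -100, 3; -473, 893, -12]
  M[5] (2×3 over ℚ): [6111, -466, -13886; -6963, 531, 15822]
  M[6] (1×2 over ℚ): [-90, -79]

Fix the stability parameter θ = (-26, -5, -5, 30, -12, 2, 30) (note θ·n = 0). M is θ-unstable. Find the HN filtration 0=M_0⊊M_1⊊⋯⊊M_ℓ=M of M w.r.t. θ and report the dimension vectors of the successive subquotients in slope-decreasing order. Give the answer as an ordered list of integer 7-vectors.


Via rank(M_{q-1}∘⋯∘M_p): M ≅ I[1,1]^2, I[1,6], I[4,4], I[4,5], I[5,7].
μ_θ-semistable layers: μ^(1)=30; μ^(2)=9; μ^(3)=20/3; μ^(4)=2; μ^(5)=-5; μ^(6)=-12; μ^(7)=-26

((0, 0, 0, 1, 0, 0, 1); (0, 0, 0, 1, 1, 0, 0); (0, 0, 0, 1, 1, 1, 0); (0, 0, 0, 0, 0, 1, 0); (0, 1, 1, 0, 0, 0, 0); (0, 0, 0, 0, 1, 0, 0); (3, 0, 0, 0, 0, 0, 0))


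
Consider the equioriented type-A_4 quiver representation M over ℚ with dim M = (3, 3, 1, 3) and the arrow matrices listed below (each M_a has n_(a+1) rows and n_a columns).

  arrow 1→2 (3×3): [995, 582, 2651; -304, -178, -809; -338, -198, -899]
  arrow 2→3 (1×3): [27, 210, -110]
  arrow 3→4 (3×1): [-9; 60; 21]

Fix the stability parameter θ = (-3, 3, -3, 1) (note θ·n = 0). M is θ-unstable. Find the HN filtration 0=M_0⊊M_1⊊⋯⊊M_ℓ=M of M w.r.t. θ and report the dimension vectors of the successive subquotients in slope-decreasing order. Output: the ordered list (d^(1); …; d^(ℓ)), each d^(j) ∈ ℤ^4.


Via rank(M_{q-1}∘⋯∘M_p): M ≅ I[1,1], I[1,2], I[1,4], I[2,2], I[4,4]^2.
μ_θ-semistable layers: μ^(1)=3; μ^(2)=1; μ^(3)=0; μ^(4)=-3

((0, 2, 0, 0); (0, 0, 0, 3); (0, 1, 1, 0); (3, 0, 0, 0))


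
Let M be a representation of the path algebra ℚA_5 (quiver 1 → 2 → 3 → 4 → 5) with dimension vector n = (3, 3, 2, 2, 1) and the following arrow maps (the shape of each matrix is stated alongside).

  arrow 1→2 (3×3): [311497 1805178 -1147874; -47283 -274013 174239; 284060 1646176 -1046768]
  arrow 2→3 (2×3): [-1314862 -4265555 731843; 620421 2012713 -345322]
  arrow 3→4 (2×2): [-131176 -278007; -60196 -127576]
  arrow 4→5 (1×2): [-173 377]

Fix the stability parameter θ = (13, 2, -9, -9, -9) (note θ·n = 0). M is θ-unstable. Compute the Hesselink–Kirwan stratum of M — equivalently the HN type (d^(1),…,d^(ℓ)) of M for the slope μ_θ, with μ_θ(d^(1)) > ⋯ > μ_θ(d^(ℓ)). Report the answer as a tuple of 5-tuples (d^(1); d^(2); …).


Via rank(M_{q-1}∘⋯∘M_p): M ≅ I[1,1], I[1,4], I[1,5], I[2,2].
μ_θ-semistable layers: μ^(1)=13; μ^(2)=2; μ^(3)=-3/4; μ^(4)=-12/5

((1, 0, 0, 0, 0); (0, 1, 0, 0, 0); (1, 1, 1, 1, 0); (1, 1, 1, 1, 1))


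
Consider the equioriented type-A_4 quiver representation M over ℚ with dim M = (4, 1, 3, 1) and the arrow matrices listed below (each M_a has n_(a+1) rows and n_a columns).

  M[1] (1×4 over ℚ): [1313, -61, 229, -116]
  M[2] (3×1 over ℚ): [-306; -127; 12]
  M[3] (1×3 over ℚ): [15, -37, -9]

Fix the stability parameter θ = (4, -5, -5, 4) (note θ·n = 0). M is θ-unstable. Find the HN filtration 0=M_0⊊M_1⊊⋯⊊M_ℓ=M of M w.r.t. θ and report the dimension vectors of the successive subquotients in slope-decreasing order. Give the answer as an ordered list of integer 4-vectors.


Interval decomposition of M: I[1,1]^3, I[1,4], I[3,3]^2.
HN type (ℓ=3): μ^(1)=4; μ^(2)=-2; μ^(3)=-5

((3, 0, 0, 1); (1, 1, 1, 0); (0, 0, 2, 0))


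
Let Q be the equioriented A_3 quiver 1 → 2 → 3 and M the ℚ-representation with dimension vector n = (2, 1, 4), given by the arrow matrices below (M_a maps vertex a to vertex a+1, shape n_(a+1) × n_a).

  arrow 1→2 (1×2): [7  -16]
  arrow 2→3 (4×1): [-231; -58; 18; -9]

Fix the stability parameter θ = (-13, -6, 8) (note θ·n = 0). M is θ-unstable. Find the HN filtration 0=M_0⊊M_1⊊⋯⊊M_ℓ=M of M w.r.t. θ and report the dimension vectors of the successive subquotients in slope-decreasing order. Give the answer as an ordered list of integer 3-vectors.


Interval decomposition of M: I[1,1], I[1,3], I[3,3]^3.
HN type (ℓ=3): μ^(1)=8; μ^(2)=-6; μ^(3)=-13

((0, 0, 4); (0, 1, 0); (2, 0, 0))


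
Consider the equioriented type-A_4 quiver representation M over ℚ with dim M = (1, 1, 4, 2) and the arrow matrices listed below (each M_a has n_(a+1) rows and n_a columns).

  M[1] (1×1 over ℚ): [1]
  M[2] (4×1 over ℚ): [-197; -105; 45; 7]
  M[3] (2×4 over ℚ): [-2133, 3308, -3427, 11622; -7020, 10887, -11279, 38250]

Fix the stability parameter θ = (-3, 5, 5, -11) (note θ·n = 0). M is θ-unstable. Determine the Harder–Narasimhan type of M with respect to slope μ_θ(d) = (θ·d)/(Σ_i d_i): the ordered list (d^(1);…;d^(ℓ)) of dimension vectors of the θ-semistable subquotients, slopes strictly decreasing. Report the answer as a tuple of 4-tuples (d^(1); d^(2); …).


Via rank(M_{q-1}∘⋯∘M_p): M ≅ I[1,3], I[3,3], I[3,4]^2.
μ_θ-semistable layers: μ^(1)=5; μ^(2)=-3

((0, 1, 2, 0); (1, 0, 2, 2))


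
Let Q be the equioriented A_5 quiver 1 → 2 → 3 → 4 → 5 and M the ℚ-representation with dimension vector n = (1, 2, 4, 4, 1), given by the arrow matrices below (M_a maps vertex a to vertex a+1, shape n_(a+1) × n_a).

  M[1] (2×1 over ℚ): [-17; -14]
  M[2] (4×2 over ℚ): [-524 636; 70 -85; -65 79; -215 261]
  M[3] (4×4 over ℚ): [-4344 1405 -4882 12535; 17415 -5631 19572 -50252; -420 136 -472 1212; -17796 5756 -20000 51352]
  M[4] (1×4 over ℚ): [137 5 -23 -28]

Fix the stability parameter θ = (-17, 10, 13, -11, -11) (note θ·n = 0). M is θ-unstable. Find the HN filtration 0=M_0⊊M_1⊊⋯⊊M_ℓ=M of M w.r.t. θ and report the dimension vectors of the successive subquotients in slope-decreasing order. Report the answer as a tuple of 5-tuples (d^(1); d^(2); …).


Via rank(M_{q-1}∘⋯∘M_p): M ≅ I[1,5], I[2,4], I[3,3]^2, I[4,4]^2.
μ_θ-semistable layers: μ^(1)=13; μ^(2)=4; μ^(3)=1/4; μ^(4)=-11; μ^(5)=-17

((0, 0, 2, 0, 0); (0, 1, 1, 1, 0); (0, 1, 1, 1, 1); (0, 0, 0, 2, 0); (1, 0, 0, 0, 0))


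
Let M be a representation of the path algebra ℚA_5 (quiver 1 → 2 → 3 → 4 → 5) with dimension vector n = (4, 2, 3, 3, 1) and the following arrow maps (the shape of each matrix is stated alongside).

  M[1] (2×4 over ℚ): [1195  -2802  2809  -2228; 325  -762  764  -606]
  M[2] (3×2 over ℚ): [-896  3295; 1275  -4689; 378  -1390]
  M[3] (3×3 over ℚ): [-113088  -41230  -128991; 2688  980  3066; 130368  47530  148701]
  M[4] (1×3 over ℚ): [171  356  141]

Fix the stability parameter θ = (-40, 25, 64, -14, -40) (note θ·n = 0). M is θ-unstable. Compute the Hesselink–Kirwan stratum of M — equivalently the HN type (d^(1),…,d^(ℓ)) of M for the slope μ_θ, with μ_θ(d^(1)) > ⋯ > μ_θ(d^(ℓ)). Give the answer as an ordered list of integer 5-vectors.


Barcode: M ≅ I[1,1]^2, I[1,3]^2, I[3,5], I[4,4]^2. HN layers by μ_θ (5 steps, strictly decreasing):
  μ^(1)=64; μ^(2)=25; μ^(3)=10/3; μ^(4)=-14; μ^(5)=-40

((0, 0, 2, 0, 0); (0, 2, 0, 0, 0); (0, 0, 1, 1, 1); (0, 0, 0, 2, 0); (4, 0, 0, 0, 0))


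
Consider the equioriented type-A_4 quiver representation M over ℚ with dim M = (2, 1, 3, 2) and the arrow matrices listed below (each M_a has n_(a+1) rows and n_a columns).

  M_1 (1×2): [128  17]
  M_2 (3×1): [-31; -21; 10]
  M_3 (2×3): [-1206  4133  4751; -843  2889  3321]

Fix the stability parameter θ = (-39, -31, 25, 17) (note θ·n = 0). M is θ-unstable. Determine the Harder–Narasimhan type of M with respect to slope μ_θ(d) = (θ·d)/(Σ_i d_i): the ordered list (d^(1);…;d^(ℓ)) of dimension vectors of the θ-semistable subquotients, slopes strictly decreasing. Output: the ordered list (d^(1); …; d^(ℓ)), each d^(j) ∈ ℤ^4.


Via rank(M_{q-1}∘⋯∘M_p): M ≅ I[1,1], I[1,4], I[3,3], I[3,4].
μ_θ-semistable layers: μ^(1)=25; μ^(2)=21; μ^(3)=-31; μ^(4)=-39

((0, 0, 1, 0); (0, 0, 2, 2); (0, 1, 0, 0); (2, 0, 0, 0))


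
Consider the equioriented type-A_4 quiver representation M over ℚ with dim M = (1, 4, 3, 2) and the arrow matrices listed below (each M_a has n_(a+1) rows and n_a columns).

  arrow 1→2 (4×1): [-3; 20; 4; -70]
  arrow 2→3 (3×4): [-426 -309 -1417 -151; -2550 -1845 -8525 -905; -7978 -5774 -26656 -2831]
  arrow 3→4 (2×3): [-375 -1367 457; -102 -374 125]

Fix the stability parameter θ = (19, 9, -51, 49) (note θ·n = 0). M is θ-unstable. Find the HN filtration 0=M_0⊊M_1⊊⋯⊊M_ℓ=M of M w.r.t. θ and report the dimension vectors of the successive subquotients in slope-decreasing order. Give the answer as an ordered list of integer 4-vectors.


Via rank(M_{q-1}∘⋯∘M_p): M ≅ I[1,2], I[2,2], I[2,4]^2, I[3,3].
μ_θ-semistable layers: μ^(1)=49; μ^(2)=14; μ^(3)=9; μ^(4)=-21; μ^(5)=-51

((0, 0, 0, 2); (1, 1, 0, 0); (0, 1, 0, 0); (0, 2, 2, 0); (0, 0, 1, 0))
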